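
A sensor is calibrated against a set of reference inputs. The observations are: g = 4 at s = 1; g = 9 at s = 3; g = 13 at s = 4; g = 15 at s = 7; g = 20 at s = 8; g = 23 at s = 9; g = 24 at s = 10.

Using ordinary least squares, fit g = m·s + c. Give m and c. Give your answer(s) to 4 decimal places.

Sums needed: Σs·s = 320, Σs = 42, Σ1 = 7.
And Σs·g = 795, Σg = 108.
XᵀX·[m, c]ᵀ = Xᵀg becomes [[320, 42]; [42, 7]]·[m, c]ᵀ = [795, 108]ᵀ.
Determinant 320·7 − 42² = 476.
m = (795·7 − 42·108)/476 = 147/68; c = (320·108 − 42·795)/476 = 585/238.

m = 2.1618, c = 2.4580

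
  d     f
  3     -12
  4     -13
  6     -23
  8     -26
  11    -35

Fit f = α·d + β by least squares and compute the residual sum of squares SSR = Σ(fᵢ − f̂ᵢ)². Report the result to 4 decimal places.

SSR = 9.0825

With design matrix M, MᵀM = [[246, 32]; [32, 5]] and Mᵀf = [-819, -109]ᵀ.
Δ = 246·5 − 32² = 206.
α = ((-819)·5 − 32·(-109))/206 = -607/206; β = (246·(-109) − 32·(-819))/206 = -303/103.
Residuals: -45/206, 178/103, -245/103, 53/103, 73/206; SSR = 1871/206.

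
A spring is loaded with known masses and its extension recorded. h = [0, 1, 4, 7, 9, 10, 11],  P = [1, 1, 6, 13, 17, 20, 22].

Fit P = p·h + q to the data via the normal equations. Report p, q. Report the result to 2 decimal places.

p = 1.99, q = -0.52

Sums needed: Σh·h = 368, Σh = 42, Σ1 = 7.
Right-hand side: Σh·P = 711, ΣP = 80.
Δ = 368·7 − 42² = 812.
p = (711·7 − 42·80)/812 = 231/116; q = (368·80 − 42·711)/812 = -211/406.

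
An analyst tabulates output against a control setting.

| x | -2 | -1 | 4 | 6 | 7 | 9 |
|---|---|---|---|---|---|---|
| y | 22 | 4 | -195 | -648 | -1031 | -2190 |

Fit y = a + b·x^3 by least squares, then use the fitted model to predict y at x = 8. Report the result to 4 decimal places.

Forming AᵀA = [[6, 1343]; [1343, 699907]] and Aᵀy = [-4038, -2102771]ᵀ gives AᵀA·[a, b]ᵀ = Aᵀy.
det = 6·699907 − 1343² = 2395793.
a = ((-4038)·699907 − 1343·(-2102771))/2395793 = -129589/140929; b = (6·(-2102771) − 1343·(-4038))/2395793 = -7193592/2395793.
At x = 8: ŷ = (-129589/140929)·(1) + (-7193592/2395793)·(512) = -3685322117/2395793.

ŷ = -1538.2473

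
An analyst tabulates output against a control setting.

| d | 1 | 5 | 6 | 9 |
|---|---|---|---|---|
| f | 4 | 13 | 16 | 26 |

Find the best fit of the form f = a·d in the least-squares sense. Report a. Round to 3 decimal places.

a = 2.790

With design matrix M, MᵀM = [[143]] and Mᵀf = [399]ᵀ.
Hence a = 399 / 143 ≈ 2.79021.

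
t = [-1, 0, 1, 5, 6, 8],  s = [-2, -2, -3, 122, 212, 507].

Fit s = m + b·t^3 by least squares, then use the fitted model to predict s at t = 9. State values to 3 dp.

ŝ = 722.654

The normal system MᵀM·[m, b]ᵀ = Mᵀs is [[6, 853]; [853, 324427]]·[m, b]ᵀ = [834, 320625]ᵀ.
det = 6·324427 − 853² = 1218953.
m = (834·324427 − 853·320625)/1218953 = -2921007/1218953; b = (6·320625 − 853·834)/1218953 = 1212348/1218953.
At t = 9: ŝ = (-2921007/1218953)·(1) + (1212348/1218953)·(729) = 880880685/1218953.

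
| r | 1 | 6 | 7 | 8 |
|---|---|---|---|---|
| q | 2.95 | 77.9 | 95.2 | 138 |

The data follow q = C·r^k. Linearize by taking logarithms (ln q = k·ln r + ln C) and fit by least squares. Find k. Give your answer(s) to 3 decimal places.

Linearized form: ln q = k·ln r + ln C. From the 4 transformed points,
Σln r = 5.8171, Σ(ln r)² = 11.3210, Σln q = 14.9205, Σln r·ln q = 26.9153.
Equations: 11.3210·k + 5.8171·ln C = 26.9153;  5.8171·k + 4·ln C = 14.9205.
Slope k = (n·Σln r·ln q − Σln r·Σln q)/(n·Σ(ln r)² − (Σln r)²) = (4·26.9153 − 5.8171·14.9205)/11.4454 = 1.82321; ln C = (Σln q − k·Σln r)/n = 1.07866.

k = 1.823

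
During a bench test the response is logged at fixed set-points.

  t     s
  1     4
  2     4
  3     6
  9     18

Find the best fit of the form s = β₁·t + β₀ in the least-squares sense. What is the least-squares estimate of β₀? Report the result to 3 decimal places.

Normal-equation sums: Σt·t = 95, Σt = 15, Σ1 = 4.
And Σt·s = 192, Σs = 32.
Determinant 95·4 − 15² = 155.
β₁ = (192·4 − 15·32)/155 = 288/155; β₀ = (95·32 − 15·192)/155 = 32/31.

β₀ = 1.032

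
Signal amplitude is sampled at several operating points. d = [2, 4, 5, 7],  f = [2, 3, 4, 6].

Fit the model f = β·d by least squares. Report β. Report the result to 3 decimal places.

With design matrix X, XᵀX = [[94]] and Xᵀf = [78]ᵀ.
Hence β = 78 / 94 ≈ 0.829787.

β = 0.830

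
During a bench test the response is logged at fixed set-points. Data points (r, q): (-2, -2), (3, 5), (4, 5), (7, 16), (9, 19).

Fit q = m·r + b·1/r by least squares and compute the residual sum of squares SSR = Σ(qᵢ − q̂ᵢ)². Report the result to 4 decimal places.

Normal-equation sums: Σr·r = 159, Σr·1/r = 5, Σ1/r·1/r = 28981/63504.
And Σr·q = 322, Σ1/r·q = 2095/252.
MᵀM·[m, b]ᵀ = Mᵀq becomes [[159, 5]; [5, 28981/63504]]·[m, b]ᵀ = [322, 2095/252]ᵀ.
Determinant 159·(28981/63504) − 5² = 1006793/21168.
m = (322·(28981/63504) − 5·(2095/252))/(1006793/21168) = 6692182/3020379; b = (159·(2095/252) − 5·322)/(1006793/21168) = -6099660/1006793.
Residuals: -1805884/3020379, 375003/1006793, -7092088/3020379, 4094930/3020379, -269739/1006793; SSR = 23920130/3020379.

SSR = 7.9196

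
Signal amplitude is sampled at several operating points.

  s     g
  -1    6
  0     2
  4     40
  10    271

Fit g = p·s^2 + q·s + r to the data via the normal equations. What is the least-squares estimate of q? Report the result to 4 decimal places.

Sums needed: Σs^2·s^2 = 10257, Σs^2·s = 1063, Σs^2 = 117, Σs·s = 117, Σs = 13, Σ1 = 4.
Moment sums: Σs^2·g = 27746, Σs·g = 2864, Σg = 319.
Normal equations: [[10257, 1063, 117]; [1063, 117, 13]; [117, 13, 4]]·[p, q, r]ᵀ = [27746, 2864, 319]ᵀ.
Inverting the 3×3 Gram matrix, [p, q, r]ᵀ = [25797/8950, -16843/8950, 1394/895]ᵀ.

q = -1.8819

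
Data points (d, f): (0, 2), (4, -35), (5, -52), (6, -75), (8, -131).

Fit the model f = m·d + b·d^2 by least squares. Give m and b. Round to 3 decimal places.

From the data, Σd·d = 141, Σd·d^2 = 917, Σd^2·d^2 = 6273.
For Mᵀf: Σd·f = -1898, Σd^2·f = -12944.
Normal equations: [[141, 917]; [917, 6273]]·[m, b]ᵀ = [-1898, -12944]ᵀ.
Determinant 141·6273 − 917² = 43604.
m = ((-1898)·6273 − 917·(-12944))/43604 = -18253/21802; b = (141·(-12944) − 917·(-1898))/43604 = -42319/21802.

m = -0.837, b = -1.941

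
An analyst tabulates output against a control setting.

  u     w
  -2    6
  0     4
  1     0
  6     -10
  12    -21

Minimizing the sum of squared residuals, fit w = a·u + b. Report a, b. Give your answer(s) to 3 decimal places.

Normal-equation sums: Σu·u = 185, Σu = 17, Σ1 = 5.
Right-hand side: Σu·w = -324, Σw = -21.
Normal equations: [[185, 17]; [17, 5]]·[a, b]ᵀ = [-324, -21]ᵀ.
Eliminating b: 5·(row 1) − 17·(row 2) gives 636·a = 5·(-324) − 17·(-21) = -1263, so a = -421/212.
Then b = ((-21) − 17·(-421/212))/5 = 541/212.

a = -1.986, b = 2.552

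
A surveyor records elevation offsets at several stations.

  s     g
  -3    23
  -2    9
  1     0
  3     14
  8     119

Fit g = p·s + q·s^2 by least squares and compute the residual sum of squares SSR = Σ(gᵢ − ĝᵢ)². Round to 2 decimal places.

SSR = 4.25

MᵀM·[p, q]ᵀ = Mᵀg reads: 87·p + 505·q = 907;  505·p + 4275·q = 7985.
(Σs·s = 87, Σs·s^2 = 505, Σs^2·s^2 = 4275, Σs·g = 907, Σs^2·g = 7985.)
Δ = 87·4275 − 505² = 116900.
p = (907·4275 − 505·7985)/116900 = -1550/1169; q = (87·7985 − 505·907)/116900 = 11833/5845.
Residuals: 4688/5845, -1461/835, -4083/5845, -1417/5845, 243/5845; SSR = 4972/1169.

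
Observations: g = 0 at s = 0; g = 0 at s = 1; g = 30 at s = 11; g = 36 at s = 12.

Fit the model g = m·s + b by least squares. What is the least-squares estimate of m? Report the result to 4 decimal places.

m = 3.0000

Sums needed: Σs·s = 266, Σs = 24, Σ1 = 4.
Right-hand side: Σs·g = 762, Σg = 66.
So MᵀM·[m, b]ᵀ = Mᵀg: [[266, 24]; [24, 4]]·[m, b]ᵀ = [762, 66]ᵀ.
Eliminating b: 4·(row 1) − 24·(row 2) gives 488·m = 4·762 − 24·66 = 1464, so m = 3.
Then b = (66 − 24·3)/4 = -3/2.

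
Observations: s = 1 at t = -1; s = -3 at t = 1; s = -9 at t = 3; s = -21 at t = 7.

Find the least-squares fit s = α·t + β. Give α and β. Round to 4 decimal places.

α = -2.8000, β = -1.0000

Setting ∂/∂α … = 0 gives: 60·α + 10·β = -178;  10·α + 4·β = -32.
Δ = 60·4 − 10² = 140.
α = ((-178)·4 − 10·(-32))/140 = -14/5; β = (60·(-32) − 10·(-178))/140 = -1.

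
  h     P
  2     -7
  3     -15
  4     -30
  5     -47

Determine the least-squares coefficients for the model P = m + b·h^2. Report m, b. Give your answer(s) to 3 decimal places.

AᵀA·[m, b]ᵀ = AᵀP reads: 4·m + 54·b = -99;  54·m + 978·b = -1818.
(Σ1 = 4, Σh^2 = 54, Σh^2·h^2 = 978, ΣP = -99, Σh^2·P = -1818.)
Determinant 4·978 − 54² = 996.
m = ((-99)·978 − 54·(-1818))/996 = 225/166; b = (4·(-1818) − 54·(-99))/996 = -321/166.

m = 1.355, b = -1.934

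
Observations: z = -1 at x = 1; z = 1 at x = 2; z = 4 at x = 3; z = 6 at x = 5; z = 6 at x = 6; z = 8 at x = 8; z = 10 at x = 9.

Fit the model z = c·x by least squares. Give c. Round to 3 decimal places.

Forming MᵀM = [[220]] and Mᵀz = [233]ᵀ gives MᵀM·[c]ᵀ = Mᵀz.
c = 233/220 = 1.05909.

c = 1.059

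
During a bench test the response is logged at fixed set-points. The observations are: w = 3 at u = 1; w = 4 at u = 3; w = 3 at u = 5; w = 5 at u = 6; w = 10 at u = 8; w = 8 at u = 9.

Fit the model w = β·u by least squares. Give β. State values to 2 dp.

The normal equations are: 216·β = 212.
β = 212/216 = 0.981481.

β = 0.98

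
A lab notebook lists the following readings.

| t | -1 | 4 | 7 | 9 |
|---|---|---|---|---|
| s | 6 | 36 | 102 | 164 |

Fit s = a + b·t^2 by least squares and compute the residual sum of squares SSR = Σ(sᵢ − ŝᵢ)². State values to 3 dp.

Forming MᵀM = [[4, 147]; [147, 9219]] and Mᵀs = [308, 18864]ᵀ gives MᵀM·[a, b]ᵀ = Mᵀs.
det = 4·9219 − 147² = 15267.
a = (308·9219 − 147·18864)/15267 = 3164/727; b = (4·18864 − 147·308)/15267 = 10060/5089.
Residuals: -1674/5089, 96/5089, 570/727, -2412/5089; SSR = 4824/5089.

SSR = 0.948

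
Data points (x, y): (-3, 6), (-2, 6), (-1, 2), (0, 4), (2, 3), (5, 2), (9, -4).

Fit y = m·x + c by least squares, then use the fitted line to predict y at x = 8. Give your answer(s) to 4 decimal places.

AᵀA·[m, c]ᵀ = Aᵀy reads: 124·m + 10·c = -52;  10·m + 7·c = 19.
(Σx·x = 124, Σx = 10, Σ1 = 7, Σx·y = -52, Σy = 19.)
Δ = 124·7 − 10² = 768.
m = ((-52)·7 − 10·19)/768 = -277/384; c = (124·19 − 10·(-52))/768 = 719/192.
At x = 8: ŷ = (-277/384)·(8) + (719/192)·(1) = -389/192.

ŷ = -2.0260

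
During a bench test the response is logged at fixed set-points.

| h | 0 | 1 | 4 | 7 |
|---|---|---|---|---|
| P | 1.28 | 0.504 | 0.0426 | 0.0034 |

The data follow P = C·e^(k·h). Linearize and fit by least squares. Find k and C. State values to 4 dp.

Let Y = ln P. Fitting Y = k·h + ln C by least squares:
Σh = 12.0000, Σ(h)² = 66.0000, Σln P = -9.2782, Σh·ln P = -53.0966.
Equations: 66.0000·k + 12.0000·ln C = -53.0966;  12.0000·k + 4·ln C = -9.2782.
Slope k = (n·Σh·ln P − Σh·Σln P)/(n·Σ(h)² − (Σh)²) = (4·-53.0966 − 12.0000·-9.2782)/120.0000 = -0.84207; ln C = (Σln P − k·Σh)/n = 0.20665, so C = exp(0.20665) = 1.22956.

k = -0.8421, C = 1.2296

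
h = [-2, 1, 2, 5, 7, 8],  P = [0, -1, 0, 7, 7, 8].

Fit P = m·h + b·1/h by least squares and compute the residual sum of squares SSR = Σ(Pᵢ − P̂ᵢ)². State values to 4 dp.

SSR = 6.2639

With design matrix X, XᵀX = [[147, 6]; [6, 123561/78400]] and XᵀP = [147, 12/5]ᵀ.
Eliminating b: (123561/78400)·(row 1) − 6·(row 2) gives (313083/1600)·m = (123561/78400)·147 − 6·(12/5) = 347643/1600, so m = 38627/34787.
Then b = ((12/5) − 6·(38627/34787))/(123561/78400) = -94080/34787.
Residuals: 30214/34787, 20666/34787, -30214/34787, 69190/34787, -13440/34787, -18960/34787; SSR = 217904/34787.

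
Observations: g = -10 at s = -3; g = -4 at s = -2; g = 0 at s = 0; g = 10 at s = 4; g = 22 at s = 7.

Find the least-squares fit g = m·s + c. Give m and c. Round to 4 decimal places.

XᵀX·[m, c]ᵀ = Xᵀg reads: 78·m + 6·c = 232;  6·m + 5·c = 18.
Eliminating c: 5·(row 1) − 6·(row 2) gives 354·m = 5·232 − 6·18 = 1052, so m = 526/177.
Then c = (18 − 6·(526/177))/5 = 2/59.

m = 2.9718, c = 0.0339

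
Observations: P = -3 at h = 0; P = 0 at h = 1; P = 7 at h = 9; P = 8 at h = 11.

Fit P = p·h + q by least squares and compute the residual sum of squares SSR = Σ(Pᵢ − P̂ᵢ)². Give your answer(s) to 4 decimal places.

Normal-equation sums: Σh·h = 203, Σh = 21, Σ1 = 4.
Right-hand side: Σh·P = 151, ΣP = 12.
MᵀM·[p, q]ᵀ = MᵀP becomes [[203, 21]; [21, 4]]·[p, q]ᵀ = [151, 12]ᵀ.
det = 203·4 − 21² = 371.
p = (151·4 − 21·12)/371 = 352/371; q = (203·12 − 21·151)/371 = -105/53.
Residuals: -54/53, 383/371, 164/371, -169/371; SSR = 930/371.

SSR = 2.5067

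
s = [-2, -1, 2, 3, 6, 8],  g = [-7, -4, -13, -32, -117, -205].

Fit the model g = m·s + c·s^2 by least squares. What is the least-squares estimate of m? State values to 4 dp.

m = -1.4639

With design matrix M, MᵀM = [[118, 754]; [754, 5506]] and Mᵀg = [-2446, -17704]ᵀ.
Determinant 118·5506 − 754² = 81192.
m = ((-2446)·5506 − 754·(-17704))/81192 = -9905/6766; c = (118·(-17704) − 754·(-2446))/81192 = -20399/6766.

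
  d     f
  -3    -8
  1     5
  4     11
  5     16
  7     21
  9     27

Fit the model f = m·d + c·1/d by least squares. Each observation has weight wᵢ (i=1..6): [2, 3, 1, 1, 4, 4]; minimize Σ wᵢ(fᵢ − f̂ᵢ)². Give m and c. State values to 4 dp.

Compute the Gram sums: Σwᵢ·d·d = 582, Σwᵢ·d·1/d = 15, Σwᵢ·1/d·1/d = 5486329/1587600.
And Σwᵢ·d·f = 1747, Σwᵢ·1/d·f = 3017/60.
XᵀWX·[m, c]ᵀ = XᵀWf becomes [[582, 15]; [15, 5486329/1587600]]·[m, c]ᵀ = [1747, 3017/60]ᵀ.
Eliminating c: (5486329/1587600)·(row 1) − 15·(row 2) gives (472638913/264600)·m = (5486329/1587600)·1747 − 15·(3017/60) = 8387169463/1587600, so m = 8387169463/2835833478.
Then c = ((3017/60) − 15·(8387169463/2835833478))/(5486329/1587600) = 809649540/472638913.

m = 2.9576, c = 1.7130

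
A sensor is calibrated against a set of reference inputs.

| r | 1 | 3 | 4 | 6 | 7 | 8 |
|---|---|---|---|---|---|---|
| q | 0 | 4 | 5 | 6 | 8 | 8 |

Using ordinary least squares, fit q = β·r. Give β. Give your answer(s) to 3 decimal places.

β = 1.074

With design matrix X, XᵀX = [[175]] and Xᵀq = [188]ᵀ.
β = 188/175 = 1.07429.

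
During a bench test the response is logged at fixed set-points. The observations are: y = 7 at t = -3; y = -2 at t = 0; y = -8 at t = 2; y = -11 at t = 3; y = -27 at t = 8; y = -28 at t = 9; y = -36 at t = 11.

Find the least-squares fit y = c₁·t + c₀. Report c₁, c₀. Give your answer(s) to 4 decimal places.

From the data, Σt·t = 288, Σt = 30, Σ1 = 7.
And Σt·y = -934, Σy = -105.
So XᵀX·[c₁, c₀]ᵀ = Xᵀy: [[288, 30]; [30, 7]]·[c₁, c₀]ᵀ = [-934, -105]ᵀ.
Determinant 288·7 − 30² = 1116.
c₁ = ((-934)·7 − 30·(-105))/1116 = -847/279; c₀ = (288·(-105) − 30·(-934))/1116 = -185/93.

c₁ = -3.0358, c₀ = -1.9892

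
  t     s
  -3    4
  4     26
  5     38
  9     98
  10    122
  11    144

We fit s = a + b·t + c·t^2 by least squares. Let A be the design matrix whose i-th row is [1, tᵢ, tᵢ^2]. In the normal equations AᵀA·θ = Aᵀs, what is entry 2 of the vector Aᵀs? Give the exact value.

Entry 2 ↔ basis t, so (Aᵀs)_{2} = Σᵢ (t)·sᵢ = (-3)·(4) + (4)·(26) + (5)·(38) + (9)·(98) + (10)·(122) + (11)·(144) = 3968.

3968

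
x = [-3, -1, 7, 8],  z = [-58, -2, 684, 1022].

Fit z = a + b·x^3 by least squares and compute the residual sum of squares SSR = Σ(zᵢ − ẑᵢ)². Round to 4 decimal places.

SSR = 7.9871

Sums needed: Σ1 = 4, Σx^3 = 827, Σx^3·x^3 = 380523.
Right-hand side: Σz = 1646, Σx^3·z = 759444.
det = 4·380523 − 827² = 838163.
a = (1646·380523 − 827·759444)/838163 = -1719330/838163; b = (4·759444 − 827·1646)/838163 = 1676534/838163.
Residuals: -1627706/838163, 1719538/838163, -28340/838163, -63492/838163; SSR = 6694488/838163.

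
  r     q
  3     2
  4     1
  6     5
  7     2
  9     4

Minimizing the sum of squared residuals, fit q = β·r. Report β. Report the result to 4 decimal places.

β = 0.4712

From the data, Σr·r = 191.
Moment sums: Σr·q = 90.
Hence β = 90 / 191 ≈ 0.471204.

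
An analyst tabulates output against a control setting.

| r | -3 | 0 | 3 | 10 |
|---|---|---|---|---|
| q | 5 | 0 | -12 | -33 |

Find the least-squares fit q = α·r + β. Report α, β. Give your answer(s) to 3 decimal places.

α = -3.022, β = -2.446

Forming AᵀA = [[118, 10]; [10, 4]] and Aᵀq = [-381, -40]ᵀ gives AᵀA·[α, β]ᵀ = Aᵀq.
Eliminating β: 4·(row 1) − 10·(row 2) gives 372·α = 4·(-381) − 10·(-40) = -1124, so α = -281/93.
Then β = ((-40) − 10·(-281/93))/4 = -455/186.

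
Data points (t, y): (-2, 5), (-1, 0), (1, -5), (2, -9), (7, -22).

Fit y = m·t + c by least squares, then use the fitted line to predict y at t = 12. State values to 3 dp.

Sums needed: Σt·t = 59, Σt = 7, Σ1 = 5.
For Aᵀy: Σt·y = -187, Σy = -31.
AᵀA·[m, c]ᵀ = Aᵀy becomes [[59, 7]; [7, 5]]·[m, c]ᵀ = [-187, -31]ᵀ.
Eliminating c: 5·(row 1) − 7·(row 2) gives 246·m = 5·(-187) − 7·(-31) = -718, so m = -359/123.
Then c = ((-31) − 7·(-359/123))/5 = -260/123.
At t = 12: ŷ = (-359/123)·(12) + (-260/123)·(1) = -4568/123.

ŷ = -37.138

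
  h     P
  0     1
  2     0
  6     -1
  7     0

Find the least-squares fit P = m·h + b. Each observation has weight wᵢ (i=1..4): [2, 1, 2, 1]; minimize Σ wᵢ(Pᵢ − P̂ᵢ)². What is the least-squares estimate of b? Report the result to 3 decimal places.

The normal equations are: 125·m + 21·b = -12;  21·m + 6·b = 0.
det = 125·6 − 21² = 309.
m = ((-12)·6 − 21·0)/309 = -24/103; b = (125·0 − 21·(-12))/309 = 84/103.

b = 0.816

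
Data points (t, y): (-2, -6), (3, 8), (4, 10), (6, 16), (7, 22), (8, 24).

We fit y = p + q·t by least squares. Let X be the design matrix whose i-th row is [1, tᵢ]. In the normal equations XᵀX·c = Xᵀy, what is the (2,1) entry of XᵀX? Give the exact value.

Row 2 ↔ basis t, column 1 ↔ basis 1, so (XᵀX)_{2,1} = Σᵢ t = (-2)·(1) + (3)·(1) + (4)·(1) + (6)·(1) + (7)·(1) + (8)·(1) = 26.

26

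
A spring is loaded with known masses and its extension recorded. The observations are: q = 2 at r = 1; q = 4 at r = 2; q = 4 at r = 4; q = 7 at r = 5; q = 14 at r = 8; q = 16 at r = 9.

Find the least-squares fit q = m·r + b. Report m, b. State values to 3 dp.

m = 1.767, b = -0.708

With design matrix X, XᵀX = [[191, 29]; [29, 6]] and Xᵀq = [317, 47]ᵀ.
det = 191·6 − 29² = 305.
m = (317·6 − 29·47)/305 = 539/305; b = (191·47 − 29·317)/305 = -216/305.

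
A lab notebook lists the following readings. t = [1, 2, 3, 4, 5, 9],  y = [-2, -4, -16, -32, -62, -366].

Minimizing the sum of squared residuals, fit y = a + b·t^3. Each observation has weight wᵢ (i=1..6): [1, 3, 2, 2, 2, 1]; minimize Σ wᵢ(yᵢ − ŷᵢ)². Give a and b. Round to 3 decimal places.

Setting ∂/∂a … = 0 gives: 11·a + 1186·b = -600;  1186·a + 572534·b = -287372.
(Σwᵢ·1 = 11, Σwᵢ·t^3 = 1186, Σwᵢ·t^3·t^3 = 572534, Σwᵢ·y = -600, Σwᵢ·t^3·y = -287372.)
Eliminating b: 572534·(row 1) − 1186·(row 2) gives 4891278·a = 572534·(-600) − 1186·(-287372) = -2697208, so a = -1348604/2445639.
Then b = ((-287372) − 1186·(-1348604/2445639))/572534 = -1224746/2445639.

a = -0.551, b = -0.501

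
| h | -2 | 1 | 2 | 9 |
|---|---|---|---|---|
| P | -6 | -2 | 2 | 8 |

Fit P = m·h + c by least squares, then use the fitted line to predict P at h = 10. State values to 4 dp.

MᵀM·[m, c]ᵀ = MᵀP reads: 90·m + 10·c = 86;  10·m + 4·c = 2.
(Σh·h = 90, Σh = 10, Σ1 = 4, Σh·P = 86, ΣP = 2.)
Eliminating c: 4·(row 1) − 10·(row 2) gives 260·m = 4·86 − 10·2 = 324, so m = 81/65.
Then c = (2 − 10·(81/65))/4 = -34/13.
At h = 10: P̂ = (81/65)·(10) + (-34/13)·(1) = 128/13.

P̂ = 9.8462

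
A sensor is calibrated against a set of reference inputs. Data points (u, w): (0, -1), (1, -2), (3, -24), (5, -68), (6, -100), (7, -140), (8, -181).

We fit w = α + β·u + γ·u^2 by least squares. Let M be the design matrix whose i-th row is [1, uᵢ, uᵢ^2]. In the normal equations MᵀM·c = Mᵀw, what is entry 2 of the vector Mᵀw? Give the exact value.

Entry 2 ↔ basis u, so (Mᵀw)_{2} = Σᵢ (u)·wᵢ = (0)·(-1) + (1)·(-2) + (3)·(-24) + (5)·(-68) + (6)·(-100) + (7)·(-140) + (8)·(-181) = -3442.

-3442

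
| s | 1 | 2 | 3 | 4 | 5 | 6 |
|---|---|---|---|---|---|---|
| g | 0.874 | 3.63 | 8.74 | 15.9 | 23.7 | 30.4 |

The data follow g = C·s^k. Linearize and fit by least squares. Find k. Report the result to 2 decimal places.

k = 2.02

Let Y = ln g. Fitting Y = k·ln s + ln C by least squares:
Σln s = 6.5793, Σ(ln s)² = 9.4099, Σln g = 12.6687, Σln s·ln g = 18.3227.
Equations: 9.4099·k + 6.5793·ln C = 18.3227;  6.5793·k + 6·ln C = 12.6687.
Solving (det = 13.1729): k = 2.01823, ln C = -0.10162.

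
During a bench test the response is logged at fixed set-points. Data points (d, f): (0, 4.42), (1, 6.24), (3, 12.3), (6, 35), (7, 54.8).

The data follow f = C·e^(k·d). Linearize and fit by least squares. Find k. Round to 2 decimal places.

k = 0.36

Taking logs, ln f = k·d + ln C, so regress ln f on d.
Σd = 17.0000, Σ(d)² = 95.0000, Σln f = 13.3858, Σd·ln f = 58.7177.
Equations: 95.0000·k + 17.0000·ln C = 58.7177;  17.0000·k + 5·ln C = 13.3858.
Solving (det = 186.0000): k = 0.35500, ln C = 1.47014.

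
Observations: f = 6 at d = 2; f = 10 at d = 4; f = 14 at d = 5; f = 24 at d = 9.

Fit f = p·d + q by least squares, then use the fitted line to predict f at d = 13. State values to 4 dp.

Entries of XᵀX: Σd·d = 126, Σd = 20, Σ1 = 4.
Right-hand side: Σd·f = 338, Σf = 54.
Eliminating q: 4·(row 1) − 20·(row 2) gives 104·p = 4·338 − 20·54 = 272, so p = 34/13.
Then q = (54 − 20·(34/13))/4 = 11/26.
At d = 13: f̂ = (34/13)·(13) + (11/26)·(1) = 895/26.

f̂ = 34.4231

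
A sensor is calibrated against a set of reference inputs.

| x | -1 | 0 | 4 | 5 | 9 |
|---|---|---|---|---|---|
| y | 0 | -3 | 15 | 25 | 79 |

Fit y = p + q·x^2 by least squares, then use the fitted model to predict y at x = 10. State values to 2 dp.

ŷ = 98.48

Sums needed: Σ1 = 5, Σx^2 = 123, Σx^2·x^2 = 7443.
For Mᵀy: Σy = 116, Σx^2·y = 7264.
MᵀM·[p, q]ᵀ = Mᵀy becomes [[5, 123]; [123, 7443]]·[p, q]ᵀ = [116, 7264]ᵀ.
Determinant 5·7443 − 123² = 22086.
p = (116·7443 − 123·7264)/22086 = -5014/3681; q = (5·7264 − 123·116)/22086 = 11026/11043.
At x = 10: ŷ = (-5014/3681)·(1) + (11026/11043)·(100) = 1087558/11043.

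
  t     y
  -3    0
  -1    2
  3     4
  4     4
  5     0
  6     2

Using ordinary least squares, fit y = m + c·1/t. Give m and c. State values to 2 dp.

m = 2.07, c = 1.08

Sums needed: Σ1 = 6, Σ1/t = -23/60, Σ1/t·1/t = 541/400.
For Mᵀy: Σy = 12, Σ1/t·y = 2/3.
So MᵀM·[m, c]ᵀ = Mᵀy: [[6, -23/60]; [-23/60, 541/400]]·[m, c]ᵀ = [12, 2/3]ᵀ.
det = 6·(541/400) − (-23/60)² = 5737/720.
m = (12·(541/400) − (-23/60)·(2/3))/(5737/720) = 59348/28685; c = (6·(2/3) − (-23/60)·12)/(5737/720) = 6192/5737.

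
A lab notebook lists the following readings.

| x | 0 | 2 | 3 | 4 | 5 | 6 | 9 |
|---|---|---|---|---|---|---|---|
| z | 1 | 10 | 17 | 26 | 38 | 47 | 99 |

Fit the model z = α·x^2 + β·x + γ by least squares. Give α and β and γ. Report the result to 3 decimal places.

Sums needed: Σx^2·x^2 = 8835, Σx^2·x = 1169, Σx^2 = 171, Σx·x = 171, Σx = 29, Σ1 = 7.
Right-hand side: Σx^2·z = 11270, Σx·z = 1538, Σz = 238.
Normal equations: [[8835, 1169, 171]; [1169, 171, 29]; [171, 29, 7]]·[α, β, γ]ᵀ = [11270, 1538, 238]ᵀ.
Solving the 3×3 system (Gaussian elimination) gives α = 10168/10829, β = 1958/833, γ = 14344/10829.

α = 0.939, β = 2.351, γ = 1.325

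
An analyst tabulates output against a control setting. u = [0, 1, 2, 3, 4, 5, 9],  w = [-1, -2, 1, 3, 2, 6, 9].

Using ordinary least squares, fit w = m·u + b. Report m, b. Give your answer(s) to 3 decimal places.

Entries of XᵀX: Σu·u = 136, Σu = 24, Σ1 = 7.
Moment sums: Σu·w = 128, Σw = 18.
Normal equations: [[136, 24]; [24, 7]]·[m, b]ᵀ = [128, 18]ᵀ.
Eliminating b: 7·(row 1) − 24·(row 2) gives 376·m = 7·128 − 24·18 = 464, so m = 58/47.
Then b = (18 − 24·(58/47))/7 = -78/47.

m = 1.234, b = -1.660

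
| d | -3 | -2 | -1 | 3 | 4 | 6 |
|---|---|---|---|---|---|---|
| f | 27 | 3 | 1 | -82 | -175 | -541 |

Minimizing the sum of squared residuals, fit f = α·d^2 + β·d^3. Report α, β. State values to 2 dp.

α = -3.01, β = -2.00

The normal system AᵀA·[α, β]ᵀ = Aᵀf is [[1731, 8767]; [8767, 52275]]·[α, β]ᵀ = [-22758, -131024]ᵀ.
Δ = 1731·52275 − 8767² = 13627736.
α = ((-22758)·52275 − 8767·(-131024))/13627736 = -20493521/6813868; β = (1731·(-131024) − 8767·(-22758))/13627736 = -13641579/6813868.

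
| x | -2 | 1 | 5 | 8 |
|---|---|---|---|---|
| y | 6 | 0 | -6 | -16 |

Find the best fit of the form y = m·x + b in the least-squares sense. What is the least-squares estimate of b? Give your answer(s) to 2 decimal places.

Setting ∂/∂m … = 0 gives: 94·m + 12·b = -170;  12·m + 4·b = -16.
Eliminating b: 4·(row 1) − 12·(row 2) gives 232·m = 4·(-170) − 12·(-16) = -488, so m = -61/29.
Then b = ((-16) − 12·(-61/29))/4 = 67/29.

b = 2.31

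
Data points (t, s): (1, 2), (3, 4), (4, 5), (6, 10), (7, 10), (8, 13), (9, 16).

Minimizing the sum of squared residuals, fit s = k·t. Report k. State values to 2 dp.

Sums needed: Σt·t = 256.
For Mᵀs: Σt·s = 412.
So MᵀM·[k]ᵀ = Mᵀs: [[256]]·[k]ᵀ = [412]ᵀ.
k = 412/256 = 1.60938.

k = 1.61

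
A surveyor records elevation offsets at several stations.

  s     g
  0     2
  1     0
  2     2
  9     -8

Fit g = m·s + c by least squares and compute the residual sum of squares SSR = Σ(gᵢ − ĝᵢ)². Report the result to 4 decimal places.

SSR = 5.2800

Setting ∂/∂m … = 0 gives: 86·m + 12·c = -68;  12·m + 4·c = -4.
(Σs·s = 86, Σs = 12, Σ1 = 4, Σs·g = -68, Σg = -4.)
Determinant 86·4 − 12² = 200.
m = ((-68)·4 − 12·(-4))/200 = -28/25; c = (86·(-4) − 12·(-68))/200 = 59/25.
Residuals: -9/25, -31/25, 47/25, -7/25; SSR = 132/25.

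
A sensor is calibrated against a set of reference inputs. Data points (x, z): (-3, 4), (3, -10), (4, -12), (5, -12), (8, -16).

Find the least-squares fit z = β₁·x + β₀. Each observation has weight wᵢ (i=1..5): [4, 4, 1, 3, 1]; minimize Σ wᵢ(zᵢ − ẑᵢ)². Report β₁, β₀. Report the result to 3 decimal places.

Setting ∂/∂β₁ … = 0 gives: 227·β₁ + 27·β₀ = -524;  27·β₁ + 13·β₀ = -88.
(Σwᵢ·x·x = 227, Σwᵢ·x = 27, Σwᵢ·1 = 13, Σwᵢ·x·z = -524, Σwᵢ·z = -88.)
det = 227·13 − 27² = 2222.
β₁ = ((-524)·13 − 27·(-88))/2222 = -2218/1111; β₀ = (227·(-88) − 27·(-524))/2222 = -2914/1111.

β₁ = -1.996, β₀ = -2.623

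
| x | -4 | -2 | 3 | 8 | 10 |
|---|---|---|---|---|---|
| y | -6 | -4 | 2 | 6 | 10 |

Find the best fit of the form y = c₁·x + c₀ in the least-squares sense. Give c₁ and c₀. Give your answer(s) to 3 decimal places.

Entries of MᵀM: Σx·x = 193, Σx = 15, Σ1 = 5.
Right-hand side: Σx·y = 186, Σy = 8.
Normal equations: [[193, 15]; [15, 5]]·[c₁, c₀]ᵀ = [186, 8]ᵀ.
Δ = 193·5 − 15² = 740.
c₁ = (186·5 − 15·8)/740 = 81/74; c₀ = (193·8 − 15·186)/740 = -623/370.

c₁ = 1.095, c₀ = -1.684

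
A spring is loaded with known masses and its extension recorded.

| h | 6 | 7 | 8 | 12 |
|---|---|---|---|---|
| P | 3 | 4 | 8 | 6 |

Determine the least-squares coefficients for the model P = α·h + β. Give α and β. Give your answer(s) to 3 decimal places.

With design matrix M, MᵀM = [[293, 33]; [33, 4]] and MᵀP = [182, 21]ᵀ.
Eliminating β: 4·(row 1) − 33·(row 2) gives 83·α = 4·182 − 33·21 = 35, so α = 35/83.
Then β = (21 − 33·(35/83))/4 = 147/83.

α = 0.422, β = 1.771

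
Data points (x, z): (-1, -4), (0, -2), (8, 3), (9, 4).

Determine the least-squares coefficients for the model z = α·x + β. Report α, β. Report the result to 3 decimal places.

Setting ∂/∂α … = 0 gives: 146·α + 16·β = 64;  16·α + 4·β = 1.
(Σx·x = 146, Σx = 16, Σ1 = 4, Σx·z = 64, Σz = 1.)
Δ = 146·4 − 16² = 328.
α = (64·4 − 16·1)/328 = 30/41; β = (146·1 − 16·64)/328 = -439/164.

α = 0.732, β = -2.677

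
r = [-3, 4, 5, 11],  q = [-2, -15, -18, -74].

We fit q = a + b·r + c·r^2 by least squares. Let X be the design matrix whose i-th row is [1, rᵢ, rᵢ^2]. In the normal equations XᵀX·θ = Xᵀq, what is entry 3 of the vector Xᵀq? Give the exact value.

-9662

Entry 3 ↔ basis r^2, so (Xᵀq)_{3} = Σᵢ (r^2)·qᵢ = (9)·(-2) + (16)·(-15) + (25)·(-18) + (121)·(-74) = -9662.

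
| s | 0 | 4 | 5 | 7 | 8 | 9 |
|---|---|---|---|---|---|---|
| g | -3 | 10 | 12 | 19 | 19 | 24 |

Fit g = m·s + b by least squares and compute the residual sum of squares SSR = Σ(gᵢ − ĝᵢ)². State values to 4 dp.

Normal-equation sums: Σs·s = 235, Σs = 33, Σ1 = 6.
And Σs·g = 601, Σg = 81.
MᵀM·[m, b]ᵀ = Mᵀg becomes [[235, 33]; [33, 6]]·[m, b]ᵀ = [601, 81]ᵀ.
Δ = 235·6 − 33² = 321.
m = (601·6 − 33·81)/321 = 311/107; b = (235·81 − 33·601)/321 = -266/107.
Residuals: -55/107, 92/107, -5/107, 122/107, -189/107, 35/107; SSR = 592/107.

SSR = 5.5327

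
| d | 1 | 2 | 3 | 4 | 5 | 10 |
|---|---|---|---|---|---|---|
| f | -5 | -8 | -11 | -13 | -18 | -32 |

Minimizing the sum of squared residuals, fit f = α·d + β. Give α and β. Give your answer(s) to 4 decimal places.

The normal system XᵀX·[α, β]ᵀ = Xᵀf is [[155, 25]; [25, 6]]·[α, β]ᵀ = [-516, -87]ᵀ.
Eliminating β: 6·(row 1) − 25·(row 2) gives 305·α = 6·(-516) − 25·(-87) = -921, so α = -921/305.
Then β = ((-87) − 25·(-921/305))/6 = -117/61.

α = -3.0197, β = -1.9180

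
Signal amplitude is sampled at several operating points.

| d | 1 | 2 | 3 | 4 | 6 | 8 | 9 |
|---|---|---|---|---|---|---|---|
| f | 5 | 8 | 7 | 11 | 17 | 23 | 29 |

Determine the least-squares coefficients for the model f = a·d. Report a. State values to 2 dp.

a = 3.00

The normal system MᵀM·[a]ᵀ = Mᵀf is [[211]]·[a]ᵀ = [633]ᵀ.
a = 633/211 = 3.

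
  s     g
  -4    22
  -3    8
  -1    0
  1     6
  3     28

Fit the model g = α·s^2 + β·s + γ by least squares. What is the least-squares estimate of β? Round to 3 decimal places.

From the data, Σs^2·s^2 = 420, Σs^2·s = -64, Σs^2 = 36, Σs·s = 36, Σs = -4, Σ1 = 5.
And Σs^2·g = 682, Σs·g = -22, Σg = 64.
MᵀM·[α, β, γ]ᵀ = Mᵀg becomes [[420, -64, 36]; [-64, 36, -4]; [36, -4, 5]]·[α, β, γ]ᵀ = [682, -22, 64]ᵀ.
Inverting the 3×3 Gram matrix, [α, β, γ]ᵀ = [5177/2522, 7801/2522, 48/97]ᵀ.

β = 3.093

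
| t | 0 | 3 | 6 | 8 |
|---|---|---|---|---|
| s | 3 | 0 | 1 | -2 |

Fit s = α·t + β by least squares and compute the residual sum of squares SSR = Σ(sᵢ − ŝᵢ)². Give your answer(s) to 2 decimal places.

AᵀA·[α, β]ᵀ = Aᵀs reads: 109·α + 17·β = -10;  17·α + 4·β = 2.
(Σt·t = 109, Σt = 17, Σ1 = 4, Σt·s = -10, Σs = 2.)
det = 109·4 − 17² = 147.
α = ((-10)·4 − 17·2)/147 = -74/147; β = (109·2 − 17·(-10))/147 = 388/147.
Residuals: 53/147, -166/147, 29/21, -30/49; SSR = 542/147.

SSR = 3.69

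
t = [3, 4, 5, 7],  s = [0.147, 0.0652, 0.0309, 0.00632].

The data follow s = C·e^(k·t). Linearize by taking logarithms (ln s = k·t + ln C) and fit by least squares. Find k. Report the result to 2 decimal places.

Let Y = ln s. Fitting Y = k·t + ln C by least squares:
XᵀX = [[99.0000, 19.0000]; [19.0000, 4]], rhs = [-69.5064, -13.1887]ᵀ  (here Σt = 19.0000, Σ(t)² = 99.0000, Σln s = -13.1887, Σt·ln s = -69.5064).
Slope k = (n·Σt·ln s − Σt·Σln s)/(n·Σ(t)² − (Σt)²) = (4·-69.5064 − 19.0000·-13.1887)/35.0000 = -0.78403; ln C = (Σln s − k·Σt)/n = 0.42700.

k = -0.78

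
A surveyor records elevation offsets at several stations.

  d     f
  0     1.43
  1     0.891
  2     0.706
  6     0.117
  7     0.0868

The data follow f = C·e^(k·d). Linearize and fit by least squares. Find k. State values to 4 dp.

Let Y = ln f. Fitting Y = k·d + ln C by least squares:
Σd = 16.0000, Σ(d)² = 90.0000, Σln f = -4.6956, Σd·ln f = -30.7942.
Equations: 90.0000·k + 16.0000·ln C = -30.7942;  16.0000·k + 5·ln C = -4.6956.
Solving (det = 194.0000): k = -0.40640, ln C = 0.36136.

k = -0.4064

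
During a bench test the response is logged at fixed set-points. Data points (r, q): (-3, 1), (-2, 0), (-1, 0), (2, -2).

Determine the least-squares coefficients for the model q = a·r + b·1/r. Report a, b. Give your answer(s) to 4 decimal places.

a = -0.4573, b = 0.3077

Sums needed: Σr·r = 18, Σr·1/r = 4, Σ1/r·1/r = 29/18.
For Xᵀq: Σr·q = -7, Σ1/r·q = -4/3.
So XᵀX·[a, b]ᵀ = Xᵀq: [[18, 4]; [4, 29/18]]·[a, b]ᵀ = [-7, -4/3]ᵀ.
Eliminating b: (29/18)·(row 1) − 4·(row 2) gives 13·a = (29/18)·(-7) − 4·(-4/3) = -107/18, so a = -107/234.
Then b = ((-4/3) − 4·(-107/234))/(29/18) = 4/13.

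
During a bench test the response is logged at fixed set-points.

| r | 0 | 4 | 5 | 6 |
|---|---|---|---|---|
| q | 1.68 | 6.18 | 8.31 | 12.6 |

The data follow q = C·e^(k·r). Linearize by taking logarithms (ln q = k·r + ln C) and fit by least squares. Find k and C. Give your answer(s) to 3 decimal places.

k = 0.330, C = 1.663

Let Y = ln q. Fitting Y = k·r + ln C by least squares:
Σr = 15.0000, Σ(r)² = 77.0000, Σln q = 6.9913, Σr·ln q = 33.0748.
Equations: 77.0000·k + 15.0000·ln C = 33.0748;  15.0000·k + 4·ln C = 6.9913.
Slope k = (n·Σr·ln q − Σr·Σln q)/(n·Σ(r)² − (Σr)²) = (4·33.0748 − 15.0000·6.9913)/83.0000 = 0.33048; ln C = (Σln q − k·Σr)/n = 0.50851, so C = exp(0.50851) = 1.66281.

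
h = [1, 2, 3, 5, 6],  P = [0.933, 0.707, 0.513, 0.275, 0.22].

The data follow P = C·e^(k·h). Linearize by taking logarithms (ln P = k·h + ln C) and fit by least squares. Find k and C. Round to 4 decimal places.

k = -0.2956, C = 1.2550

With ln Pᵢ as the transformed response and hᵢ as the regressor:
Σh = 17.0000, Σ(h)² = 75.0000, Σln P = -3.8887, Σh·ln P = -18.3049.
Equations: 75.0000·k + 17.0000·ln C = -18.3049;  17.0000·k + 5·ln C = -3.8887.
Δ = 75.0000·5 − (17.0000)² = 86.0000; k = (-18.3049·5 − 17.0000·-3.8887)/86.0000 = -0.29555, ln C = (75.0000·-3.8887 − 17.0000·-18.3049)/86.0000 = 0.22714, so C = exp(0.22714) = 1.25500.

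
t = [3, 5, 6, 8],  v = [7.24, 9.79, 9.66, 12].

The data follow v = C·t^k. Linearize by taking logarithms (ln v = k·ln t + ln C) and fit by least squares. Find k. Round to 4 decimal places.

Linearized form: ln v = k·ln t + ln C. From the 4 transformed points,
XᵀX = [[11.3317, 6.5793]; [6.5793, 4]], rhs = [15.0775, 9.0139]ᵀ  (here Σln t = 6.5793, Σ(ln t)² = 11.3317, Σln v = 9.0139, Σln t·ln v = 15.0775).
Slope k = (n·Σln t·ln v − Σln t·Σln v)/(n·Σ(ln t)² − (Σln t)²) = (4·15.0775 − 6.5793·9.0139)/2.0403 = 0.49269; ln C = (Σln v − k·Σln t)/n = 1.44309.

k = 0.4927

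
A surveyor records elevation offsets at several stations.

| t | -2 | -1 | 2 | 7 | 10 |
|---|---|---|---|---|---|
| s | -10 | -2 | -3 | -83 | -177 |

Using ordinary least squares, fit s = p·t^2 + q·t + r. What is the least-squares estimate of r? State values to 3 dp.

r = 1.339

With design matrix M, MᵀM = [[12434, 1342, 158]; [1342, 158, 16]; [158, 16, 5]] and Mᵀs = [-21821, -2335, -275]ᵀ.
Solving the 3×3 system (Gaussian elimination) gives p = -12877/6608, q = 10821/6608, r = 4423/3304.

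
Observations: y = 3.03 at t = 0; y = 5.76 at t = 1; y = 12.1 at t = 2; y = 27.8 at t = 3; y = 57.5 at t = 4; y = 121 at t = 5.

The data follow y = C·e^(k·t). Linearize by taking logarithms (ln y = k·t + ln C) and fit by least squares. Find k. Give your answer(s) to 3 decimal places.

Linearized form: ln y = k·t + ln C. From the 6 transformed points,
XᵀX = [[55.0000, 15.0000]; [15.0000, 6]], rhs = [56.8985, 17.5253]ᵀ  (here Σt = 15.0000, Σ(t)² = 55.0000, Σln y = 17.5253, Σt·ln y = 56.8985).
Solving (det = 105.0000): k = 0.74773, ln C = 1.05156.

k = 0.748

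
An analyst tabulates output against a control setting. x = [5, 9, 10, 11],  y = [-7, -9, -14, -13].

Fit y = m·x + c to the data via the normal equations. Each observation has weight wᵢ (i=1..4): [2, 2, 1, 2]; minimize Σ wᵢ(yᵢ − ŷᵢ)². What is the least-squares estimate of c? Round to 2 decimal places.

Setting ∂/∂m … = 0 gives: 554·m + 60·c = -658;  60·m + 7·c = -72.
(Σwᵢ·x·x = 554, Σwᵢ·x = 60, Σwᵢ·1 = 7, Σwᵢ·x·y = -658, Σwᵢ·y = -72.)
Eliminating c: 7·(row 1) − 60·(row 2) gives 278·m = 7·(-658) − 60·(-72) = -286, so m = -143/139.
Then c = ((-72) − 60·(-143/139))/7 = -204/139.

c = -1.47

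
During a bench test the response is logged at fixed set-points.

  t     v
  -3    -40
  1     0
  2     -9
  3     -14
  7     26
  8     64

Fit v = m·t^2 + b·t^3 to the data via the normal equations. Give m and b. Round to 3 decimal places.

m = -2.958, b = 0.496

Normal-equation sums: Σt^2·t^2 = 6676, Σt^2·t^3 = 49608, Σt^3·t^3 = 381316.
Moment sums: Σt^2·v = 4848, Σt^3·v = 42316.
XᵀX·[m, b]ᵀ = Xᵀv becomes [[6676, 49608]; [49608, 381316]]·[m, b]ᵀ = [4848, 42316]ᵀ.
det = 6676·381316 − 49608² = 84711952.
m = (4848·381316 − 49608·42316)/84711952 = -1204770/407269; b = (6676·42316 − 49608·4848)/84711952 = 2625127/5294497.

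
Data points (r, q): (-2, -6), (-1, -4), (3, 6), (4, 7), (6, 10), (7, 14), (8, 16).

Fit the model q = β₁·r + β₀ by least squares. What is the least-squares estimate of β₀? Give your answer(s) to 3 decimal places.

Setting ∂/∂β₁ … = 0 gives: 179·β₁ + 25·β₀ = 348;  25·β₁ + 7·β₀ = 43.
(Σr·r = 179, Σr = 25, Σ1 = 7, Σr·q = 348, Σq = 43.)
Determinant 179·7 − 25² = 628.
β₁ = (348·7 − 25·43)/628 = 1361/628; β₀ = (179·43 − 25·348)/628 = -1003/628.

β₀ = -1.597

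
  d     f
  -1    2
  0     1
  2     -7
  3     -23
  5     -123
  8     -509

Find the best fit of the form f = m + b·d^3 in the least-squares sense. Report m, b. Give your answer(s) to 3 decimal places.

m = 1.693, b = -0.997

Entries of XᵀX: Σ1 = 6, Σd^3 = 671, Σd^3·d^3 = 278563.
For Xᵀf: Σf = -659, Σd^3·f = -276662.
det = 6·278563 − 671² = 1221137.
m = ((-659)·278563 − 671·(-276662))/1221137 = 2067185/1221137; b = (6·(-276662) − 671·(-659))/1221137 = -1217783/1221137.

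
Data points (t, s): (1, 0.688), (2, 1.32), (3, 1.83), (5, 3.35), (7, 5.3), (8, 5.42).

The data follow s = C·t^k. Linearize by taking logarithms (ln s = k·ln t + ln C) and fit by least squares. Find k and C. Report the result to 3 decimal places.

k = 1.026, C = 0.654

Linearized form: ln s = k·ln t + ln C. From the 6 transformed points,
AᵀA = [[12.3883, 7.4265]; [7.4265, 6]], rhs = [9.5618, 5.0747]ᵀ  (here Σln t = 7.4265, Σ(ln t)² = 12.3883, Σln s = 5.0747, Σln t·ln s = 9.5618).
Δ = 12.3883·6 − (7.4265)² = 19.1764; k = (9.5618·6 − 7.4265·5.0747)/19.1764 = 1.02640, ln C = (12.3883·5.0747 − 7.4265·9.5618)/19.1764 = -0.42465, so C = exp(-0.42465) = 0.65400.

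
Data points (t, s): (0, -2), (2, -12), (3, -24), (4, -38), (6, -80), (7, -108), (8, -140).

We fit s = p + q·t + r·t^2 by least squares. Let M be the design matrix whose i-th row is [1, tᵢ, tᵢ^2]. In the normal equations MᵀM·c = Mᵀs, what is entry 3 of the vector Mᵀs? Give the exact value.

Entry 3 ↔ basis t^2, so (Mᵀs)_{3} = Σᵢ (t^2)·sᵢ = (0)·(-2) + (4)·(-12) + (9)·(-24) + (16)·(-38) + (36)·(-80) + (49)·(-108) + (64)·(-140) = -18004.

-18004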